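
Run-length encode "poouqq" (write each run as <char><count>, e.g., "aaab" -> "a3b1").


Input: 'poouqq'
Operation: identify consecutive runs
Runs: 'p' -> p1, 'oo' -> o2, 'u' -> u1, 'qq' -> q2
Encoded: p1o2u1q2


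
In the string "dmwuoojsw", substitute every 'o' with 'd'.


Input string: 'dmwuoojsw'
Operation: replace 'o' with 'd'
Positions of 'o': 4, 5
After replacement: dmwuddjsw


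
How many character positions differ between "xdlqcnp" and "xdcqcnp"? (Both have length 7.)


String 1: 'xdlqcnp'
String 2: 'xdcqcnp'
Compare each position: pos 0: 'x'=='x', pos 1: 'd'=='d', pos 2: 'l'!='c', pos 3: 'q'=='q', pos 4: 'c'=='c', pos 5: 'n'=='n', pos 6: 'p'=='p'
Differing positions: 1
Hamming distance: 1


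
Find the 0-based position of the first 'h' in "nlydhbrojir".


Input string: 'nlydhbrojir'
Target: 'h'
Scanning left to right: s[0]='n', s[1]='l', s[2]='y', s[3]='d', s[4]='h'
First match at index: 4


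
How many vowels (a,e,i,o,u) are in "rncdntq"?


Input string: 'rncdntq'
Operation: count vowels (a, e, i, o, u)
Scan: s[0]='r', s[1]='n', s[2]='c', s[3]='d', s[4]='n', s[5]='t', s[6]='q'
Vowels found: 0
Result: 0


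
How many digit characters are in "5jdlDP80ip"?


Input string: '5jdlDP80ip'
Operation: count digit characters (0-9)
Scan: '5'(digit), 'j', 'd', 'l', 'D', 'P', '8'(digit), '0'(digit), 'i', 'p'
Digits found: 3
Result: 3


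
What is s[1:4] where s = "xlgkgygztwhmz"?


Input string: 'xlgkgygztwhmz'
Operation: slice [1:4]
Extract characters: s[1]='l', s[2]='g', s[3]='k'
Result: lgk


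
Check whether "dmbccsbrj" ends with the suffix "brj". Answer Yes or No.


Input string: 'dmbccsbrj'
Suffix to check: 'brj'
Last 3 characters of input: 'brj'
Match: True
Result: Yes


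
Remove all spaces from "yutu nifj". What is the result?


Input string: 'yutu nifj'
Operation: remove all spaces
Words: 'yutu', 'nifj'
Join without spaces: yutunifj


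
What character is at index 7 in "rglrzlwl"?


Input string: 'rglrzlwl'
Operation: get character at index 7
Index mapping: s[0]='r', s[1]='g', s[2]='l', s[3]='r', s[4]='z', s[5]='l', s[6]='w', s[7]='l'
Result: 'l'


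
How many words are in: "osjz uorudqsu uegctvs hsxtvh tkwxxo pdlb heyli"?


Input string: 'osjz uorudqsu uegctvs hsxtvh tkwxxo pdlb heyli'
Operation: split by spaces
Words found: 'osjz', 'uorudqsu', 'uegctvs', 'hsxtvh', 'tkwxxo', 'pdlb', 'heyli'
Word count: 7


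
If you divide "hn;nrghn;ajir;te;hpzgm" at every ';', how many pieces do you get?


Input string: 'hn;nrghn;ajir;te;hpzgm'
Delimiter: ';'
Split result: 'hn', 'nrghn', 'ajir', 'te', 'hpzgm'
Number of parts: 5


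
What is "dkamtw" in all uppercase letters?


Input string: 'dkamtw'
Operation: convert each letter to uppercase
Mapping: 'd'->'D', 'k'->'K', 'a'->'A', 'm'->'M', 't'->'T', 'w'->'W'
Result: DKAMTW


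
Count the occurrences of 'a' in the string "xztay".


Input string: 'xztay'
Target character: 'a'
Scan each position: s[3]='a'
Matches found at indices: 3
Total: 1


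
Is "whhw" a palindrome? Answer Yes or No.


Input string: 'whhw'
Reversed: 'whhw'
Compare pairs: s[0]='w' vs s[3]='w' (match), s[1]='h' vs s[2]='h' (match)
Palindrome: Yes


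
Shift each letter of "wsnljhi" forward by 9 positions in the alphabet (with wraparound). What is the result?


Input: 'wsnljhi', shift = 9
Operation: for each letter, (position + 9) mod 26
Mapping: 'w'(22+9=31, 31 mod 26=5)->'f', 's'(18+9=27, 27 mod 26=1)->'b', 'n'(13+9=22)->'w', 'l'(11+9=20)->'u', 'j'(9+9=18)->'s', 'h'(7+9=16)->'q', 'i'(8+9=17)->'r'
Result: fbwusqr


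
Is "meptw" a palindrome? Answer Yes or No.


Input string: 'meptw'
Reversed: 'wtpem'
Compare pairs: s[0]='m' vs s[4]='w' (mismatch), s[1]='e' vs s[3]='t' (mismatch)
Palindrome: No


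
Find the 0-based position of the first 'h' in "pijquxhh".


Input string: 'pijquxhh'
Target: 'h'
Scanning left to right: s[0]='p', s[1]='i', s[2]='j', s[3]='q', s[4]='u', s[5]='x', s[6]='h'
First match at index: 6


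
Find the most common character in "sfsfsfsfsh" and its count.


Input: 'sfsfsfsfsh'
Operation: tally each character
Counts: 'f':4, 'h':1, 's':5
Maximum: 's' appears 5 times


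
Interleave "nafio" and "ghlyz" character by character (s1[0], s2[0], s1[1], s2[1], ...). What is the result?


String 1: 'nafio'
String 2: 'ghlyz'
Operation: alternate characters
Pairs: 'n'+'g', 'a'+'h', 'f'+'l', 'i'+'y', 'o'+'z'
Result: ngahfliyoz


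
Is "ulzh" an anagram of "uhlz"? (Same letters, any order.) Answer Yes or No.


String 1: 'uhlz' -> sorted: 'hluz'
String 2: 'ulzh' -> sorted: 'hluz'
Compare sorted forms: 'hluz' == 'hluz'
Anagram: Yes


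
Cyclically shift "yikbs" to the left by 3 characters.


Input: 'yikbs', shift = 3
Operation: split at index 3 and swap parts
Front part s[0:3] = 'yik'
Back part s[3:] = 'bs'
Rotated = back + front = 'bs' + 'yik'
Result: bsyik


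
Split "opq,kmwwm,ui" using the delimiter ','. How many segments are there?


Input string: 'opq,kmwwm,ui'
Delimiter: ','
Split result: 'opq', 'kmwwm', 'ui'
Number of parts: 3


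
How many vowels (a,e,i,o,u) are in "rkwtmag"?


Input string: 'rkwtmag'
Operation: count vowels (a, e, i, o, u)
Scan: s[0]='r', s[1]='k', s[2]='w', s[3]='t', s[4]='m', s[5]='a' (vowel), s[6]='g'
Vowels found: 1
Result: 1


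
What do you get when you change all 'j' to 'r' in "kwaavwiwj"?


Input string: 'kwaavwiwj'
Operation: replace 'j' with 'r'
Positions of 'j': 8
After replacement: kwaavwiwr


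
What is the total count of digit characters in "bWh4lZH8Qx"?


Input string: 'bWh4lZH8Qx'
Operation: count digit characters (0-9)
Scan: 'b', 'W', 'h', '4'(digit), 'l', 'Z', 'H', '8'(digit), 'Q', 'x'
Digits found: 2
Result: 2


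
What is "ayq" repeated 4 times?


Input string: 'ayq'
Operation: repeat 4 times
Concatenation: 'ayq' + 'ayq' + 'ayq' + 'ayq'
Result: ayqayqayqayq


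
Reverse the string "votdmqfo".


Input string: 'votdmqfo'
Operation: reverse character order
Original order: 'v' -> 'o' -> 't' -> 'd' -> 'm' -> 'q' -> 'f' -> 'o'
Reversed order: 'o' -> 'f' -> 'q' -> 'm' -> 'd' -> 't' -> 'o' -> 'v'
Result: ofqmdtov


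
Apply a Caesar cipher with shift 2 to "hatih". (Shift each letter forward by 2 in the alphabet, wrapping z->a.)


Input: 'hatih', shift = 2
Operation: for each letter, (position + 2) mod 26
Mapping: 'h'(7+2=9)->'j', 'a'(0+2=2)->'c', 't'(19+2=21)->'v', 'i'(8+2=10)->'k', 'h'(7+2=9)->'j'
Result: jcvkj


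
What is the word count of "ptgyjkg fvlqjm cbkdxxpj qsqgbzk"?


Input string: 'ptgyjkg fvlqjm cbkdxxpj qsqgbzk'
Operation: split by spaces
Words found: 'ptgyjkg', 'fvlqjm', 'cbkdxxpj', 'qsqgbzk'
Word count: 4


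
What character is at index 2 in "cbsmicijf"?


Input string: 'cbsmicijf'
Operation: get character at index 2
Index mapping: s[0]='c', s[1]='b', s[2]='s'
Result: 's'


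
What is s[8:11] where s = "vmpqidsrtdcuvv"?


Input string: 'vmpqidsrtdcuvv'
Operation: slice [8:11]
Extract characters: s[8]='t', s[9]='d', s[10]='c'
Result: tdc


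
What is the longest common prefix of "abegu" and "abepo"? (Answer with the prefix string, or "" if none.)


String 1: 'abegu'
String 2: 'abepo'
Compare position by position:
pos 0: 'a' vs 'a' match
pos 1: 'b' vs 'b' match
pos 2: 'e' vs 'e' match
pos 3: 'g' vs 'p' differ -> stop
Longest common prefix: "abe" (length 3)


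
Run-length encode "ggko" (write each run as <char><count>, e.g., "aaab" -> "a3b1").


Input: 'ggko'
Operation: identify consecutive runs
Runs: 'gg' -> g2, 'k' -> k1, 'o' -> o1
Encoded: g2k1o1


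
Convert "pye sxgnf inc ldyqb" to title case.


Input string: 'pye sxgnf inc ldyqb'
Operation: capitalize first letter of each word
Word transformations: 'pye'->'Pye', 'sxgnf'->'Sxgnf', 'inc'->'Inc', 'ldyqb'->'Ldyqb'
Result: Pye Sxgnf Inc Ldyqb


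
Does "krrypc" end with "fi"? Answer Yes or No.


Input string: 'krrypc'
Suffix to check: 'fi'
Last 2 characters of input: 'pc'
Match: False
Result: No


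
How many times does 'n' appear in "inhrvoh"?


Input string: 'inhrvoh'
Target character: 'n'
Scan each position: s[1]='n'
Matches found at indices: 1
Total: 1


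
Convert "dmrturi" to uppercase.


Input string: 'dmrturi'
Operation: convert each letter to uppercase
Mapping: 'd'->'D', 'm'->'M', 'r'->'R', 't'->'T', 'u'->'U', 'r'->'R', 'i'->'I'
Result: DMRTURI


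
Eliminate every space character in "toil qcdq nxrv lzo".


Input string: 'toil qcdq nxrv lzo'
Operation: remove all spaces
Words: 'toil', 'qcdq', 'nxrv', 'lzo'
Join without spaces: toilqcdqnxrvlzo


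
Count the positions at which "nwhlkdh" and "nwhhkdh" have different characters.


String 1: 'nwhlkdh'
String 2: 'nwhhkdh'
Compare each position: pos 0: 'n'=='n', pos 1: 'w'=='w', pos 2: 'h'=='h', pos 3: 'l'!='h', pos 4: 'k'=='k', pos 5: 'd'=='d', pos 6: 'h'=='h'
Differing positions: 1
Hamming distance: 1


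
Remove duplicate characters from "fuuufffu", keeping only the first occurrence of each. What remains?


Input: 'fuuufffu'
Operation: keep first occurrence of each character
Scan: s[0]='f' new -> keep; s[1]='u' new -> keep; s[2]='u' seen -> skip; s[3]='u' seen -> skip; s[4]='f' seen -> skip; s[5]='f' seen -> skip; s[6]='f' seen -> skip; s[7]='u' seen -> skip
Result: fu


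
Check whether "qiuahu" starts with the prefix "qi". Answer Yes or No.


Input string: 'qiuahu'
Prefix to check: 'qi'
First 2 characters of input: 'qi'
Match: True
Result: Yes


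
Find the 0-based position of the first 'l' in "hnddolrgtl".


Input string: 'hnddolrgtl'
Target: 'l'
Scanning left to right: s[0]='h', s[1]='n', s[2]='d', s[3]='d', s[4]='o', s[5]='l'
First match at index: 5


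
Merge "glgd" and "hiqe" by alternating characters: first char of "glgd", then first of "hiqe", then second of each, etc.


String 1: 'glgd'
String 2: 'hiqe'
Operation: alternate characters
Pairs: 'g'+'h', 'l'+'i', 'g'+'q', 'd'+'e'
Result: ghligqde


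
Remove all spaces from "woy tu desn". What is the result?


Input string: 'woy tu desn'
Operation: remove all spaces
Words: 'woy', 'tu', 'desn'
Join without spaces: woytudesn


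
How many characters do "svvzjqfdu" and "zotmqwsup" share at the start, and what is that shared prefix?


String 1: 'svvzjqfdu'
String 2: 'zotmqwsup'
Compare position by position:
pos 0: 's' vs 'z' differ -> stop
Longest common prefix: "" (length 0)


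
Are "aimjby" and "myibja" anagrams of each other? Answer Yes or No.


String 1: 'aimjby' -> sorted: 'abijmy'
String 2: 'myibja' -> sorted: 'abijmy'
Compare sorted forms: 'abijmy' == 'abijmy'
Anagram: Yes


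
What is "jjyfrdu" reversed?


Input string: 'jjyfrdu'
Operation: reverse character order
Original order: 'j' -> 'j' -> 'y' -> 'f' -> 'r' -> 'd' -> 'u'
Reversed order: 'u' -> 'd' -> 'r' -> 'f' -> 'y' -> 'j' -> 'j'
Result: udrfyjj


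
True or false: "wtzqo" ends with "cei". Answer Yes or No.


Input string: 'wtzqo'
Suffix to check: 'cei'
Last 3 characters of input: 'zqo'
Match: False
Result: No


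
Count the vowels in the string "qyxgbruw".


Input string: 'qyxgbruw'
Operation: count vowels (a, e, i, o, u)
Scan: s[0]='q', s[1]='y', s[2]='x', s[3]='g', s[4]='b', s[5]='r', s[6]='u' (vowel), s[7]='w'
Vowels found: 1
Result: 1


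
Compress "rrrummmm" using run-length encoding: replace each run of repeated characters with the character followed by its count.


Input: 'rrrummmm'
Operation: identify consecutive runs
Runs: 'rrr' -> r3, 'u' -> u1, 'mmmm' -> m4
Encoded: r3u1m4


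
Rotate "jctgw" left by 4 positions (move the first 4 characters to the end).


Input: 'jctgw', shift = 4
Operation: split at index 4 and swap parts
Front part s[0:4] = 'jctg'
Back part s[4:] = 'w'
Rotated = back + front = 'w' + 'jctg'
Result: wjctg


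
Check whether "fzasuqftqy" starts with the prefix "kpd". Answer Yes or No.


Input string: 'fzasuqftqy'
Prefix to check: 'kpd'
First 3 characters of input: 'fza'
Match: False
Result: No


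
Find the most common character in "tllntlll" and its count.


Input: 'tllntlll'
Operation: tally each character
Counts: 'l':5, 'n':1, 't':2
Maximum: 'l' appears 5 times


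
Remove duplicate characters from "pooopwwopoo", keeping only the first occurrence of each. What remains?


Input: 'pooopwwopoo'
Operation: keep first occurrence of each character
Scan: s[0]='p' new -> keep; s[1]='o' new -> keep; s[2]='o' seen -> skip; s[3]='o' seen -> skip; s[4]='p' seen -> skip; s[5]='w' new -> keep; s[6]='w' seen -> skip; s[7]='o' seen -> skip; s[8]='p' seen -> skip; s[9]='o' seen -> skip; s[10]='o' seen -> skip
Result: pow


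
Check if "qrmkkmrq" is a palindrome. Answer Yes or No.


Input string: 'qrmkkmrq'
Reversed: 'qrmkkmrq'
Compare pairs: s[0]='q' vs s[7]='q' (match), s[1]='r' vs s[6]='r' (match), s[2]='m' vs s[5]='m' (match), s[3]='k' vs s[4]='k' (match)
Palindrome: Yes


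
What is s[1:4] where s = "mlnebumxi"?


Input string: 'mlnebumxi'
Operation: slice [1:4]
Extract characters: s[1]='l', s[2]='n', s[3]='e'
Result: lne


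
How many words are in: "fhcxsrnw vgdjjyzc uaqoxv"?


Input string: 'fhcxsrnw vgdjjyzc uaqoxv'
Operation: split by spaces
Words found: 'fhcxsrnw', 'vgdjjyzc', 'uaqoxv'
Word count: 3


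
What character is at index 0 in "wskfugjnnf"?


Input string: 'wskfugjnnf'
Operation: get character at index 0
Index mapping: s[0]='w'
Result: 'w'


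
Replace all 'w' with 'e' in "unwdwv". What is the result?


Input string: 'unwdwv'
Operation: replace 'w' with 'e'
Positions of 'w': 2, 4
After replacement: unedev


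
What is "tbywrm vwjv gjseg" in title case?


Input string: 'tbywrm vwjv gjseg'
Operation: capitalize first letter of each word
Word transformations: 'tbywrm'->'Tbywrm', 'vwjv'->'Vwjv', 'gjseg'->'Gjseg'
Result: Tbywrm Vwjv Gjseg


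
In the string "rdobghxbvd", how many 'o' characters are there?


Input string: 'rdobghxbvd'
Target character: 'o'
Scan each position: s[2]='o'
Matches found at indices: 2
Total: 1


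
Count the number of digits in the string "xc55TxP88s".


Input string: 'xc55TxP88s'
Operation: count digit characters (0-9)
Scan: 'x', 'c', '5'(digit), '5'(digit), 'T', 'x', 'P', '8'(digit), '8'(digit), 's'
Digits found: 4
Result: 4


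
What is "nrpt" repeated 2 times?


Input string: 'nrpt'
Operation: repeat 2 times
Concatenation: 'nrpt' + 'nrpt'
Result: nrptnrpt


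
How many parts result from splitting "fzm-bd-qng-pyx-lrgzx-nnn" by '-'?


Input string: 'fzm-bd-qng-pyx-lrgzx-nnn'
Delimiter: '-'
Split result: 'fzm', 'bd', 'qng', 'pyx', 'lrgzx', 'nnn'
Number of parts: 6


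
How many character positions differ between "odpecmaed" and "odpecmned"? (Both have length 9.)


String 1: 'odpecmaed'
String 2: 'odpecmned'
Compare each position: pos 0: 'o'=='o', pos 1: 'd'=='d', pos 2: 'p'=='p', pos 3: 'e'=='e', pos 4: 'c'=='c', pos 5: 'm'=='m', pos 6: 'a'!='n', pos 7: 'e'=='e', pos 8: 'd'=='d'
Differing positions: 1
Hamming distance: 1


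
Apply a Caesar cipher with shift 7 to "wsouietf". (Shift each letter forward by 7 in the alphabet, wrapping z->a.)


Input: 'wsouietf', shift = 7
Operation: for each letter, (position + 7) mod 26
Mapping: 'w'(22+7=29, 29 mod 26=3)->'d', 's'(18+7=25)->'z', 'o'(14+7=21)->'v', 'u'(20+7=27, 27 mod 26=1)->'b', 'i'(8+7=15)->'p', 'e'(4+7=11)->'l', 't'(19+7=26, 26 mod 26=0)->'a', 'f'(5+7=12)->'m'
Result: dzvbplam


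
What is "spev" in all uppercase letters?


Input string: 'spev'
Operation: convert each letter to uppercase
Mapping: 's'->'S', 'p'->'P', 'e'->'E', 'v'->'V'
Result: SPEV


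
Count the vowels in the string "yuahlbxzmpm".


Input string: 'yuahlbxzmpm'
Operation: count vowels (a, e, i, o, u)
Scan: s[0]='y', s[1]='u' (vowel), s[2]='a' (vowel), s[3]='h', s[4]='l', s[5]='b', s[6]='x', s[7]='z', s[8]='m', s[9]='p', s[10]='m'
Vowels found: 2
Result: 2


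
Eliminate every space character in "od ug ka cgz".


Input string: 'od ug ka cgz'
Operation: remove all spaces
Words: 'od', 'ug', 'ka', 'cgz'
Join without spaces: odugkacgz


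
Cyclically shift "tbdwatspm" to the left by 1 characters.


Input: 'tbdwatspm', shift = 1
Operation: split at index 1 and swap parts
Front part s[0:1] = 't'
Back part s[1:] = 'bdwatspm'
Rotated = back + front = 'bdwatspm' + 't'
Result: bdwatspmt


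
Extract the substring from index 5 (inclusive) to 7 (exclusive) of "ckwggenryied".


Input string: 'ckwggenryied'
Operation: slice [5:7]
Extract characters: s[5]='e', s[6]='n'
Result: en


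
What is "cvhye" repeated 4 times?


Input string: 'cvhye'
Operation: repeat 4 times
Concatenation: 'cvhye' + 'cvhye' + 'cvhye' + 'cvhye'
Result: cvhyecvhyecvhyecvhye


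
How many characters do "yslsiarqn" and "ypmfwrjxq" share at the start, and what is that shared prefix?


String 1: 'yslsiarqn'
String 2: 'ypmfwrjxq'
Compare position by position:
pos 0: 'y' vs 'y' match
pos 1: 's' vs 'p' differ -> stop
Longest common prefix: "y" (length 1)


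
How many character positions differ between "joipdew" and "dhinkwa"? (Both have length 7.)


String 1: 'joipdew'
String 2: 'dhinkwa'
Compare each position: pos 0: 'j'!='d', pos 1: 'o'!='h', pos 2: 'i'=='i', pos 3: 'p'!='n', pos 4: 'd'!='k', pos 5: 'e'!='w', pos 6: 'w'!='a'
Differing positions: 6
Hamming distance: 6


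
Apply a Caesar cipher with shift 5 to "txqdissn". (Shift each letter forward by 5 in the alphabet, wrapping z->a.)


Input: 'txqdissn', shift = 5
Operation: for each letter, (position + 5) mod 26
Mapping: 't'(19+5=24)->'y', 'x'(23+5=28, 28 mod 26=2)->'c', 'q'(16+5=21)->'v', 'd'(3+5=8)->'i', 'i'(8+5=13)->'n', 's'(18+5=23)->'x', 's'(18+5=23)->'x', 'n'(13+5=18)->'s'
Result: ycvinxxs


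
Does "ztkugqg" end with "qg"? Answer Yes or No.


Input string: 'ztkugqg'
Suffix to check: 'qg'
Last 2 characters of input: 'qg'
Match: True
Result: Yes


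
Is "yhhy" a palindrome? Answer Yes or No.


Input string: 'yhhy'
Reversed: 'yhhy'
Compare pairs: s[0]='y' vs s[3]='y' (match), s[1]='h' vs s[2]='h' (match)
Palindrome: Yes


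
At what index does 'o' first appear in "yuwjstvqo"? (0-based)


Input string: 'yuwjstvqo'
Target: 'o'
Scanning left to right: s[0]='y', s[1]='u', s[2]='w', s[3]='j', s[4]='s', s[5]='t', s[6]='v', s[7]='q', s[8]='o'
First match at index: 8


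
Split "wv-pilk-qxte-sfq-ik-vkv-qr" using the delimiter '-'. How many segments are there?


Input string: 'wv-pilk-qxte-sfq-ik-vkv-qr'
Delimiter: '-'
Split result: 'wv', 'pilk', 'qxte', 'sfq', 'ik', 'vkv', 'qr'
Number of parts: 7


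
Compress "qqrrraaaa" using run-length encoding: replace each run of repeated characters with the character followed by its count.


Input: 'qqrrraaaa'
Operation: identify consecutive runs
Runs: 'qq' -> q2, 'rrr' -> r3, 'aaaa' -> a4
Encoded: q2r3a4


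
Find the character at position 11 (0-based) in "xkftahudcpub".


Input string: 'xkftahudcpub'
Operation: get character at index 11
Index mapping: s[0]='x', s[1]='k', s[2]='f', s[3]='t', s[4]='a', s[5]='h', s[6]='u', s[7]='d', s[8]='c', s[9]='p', s[10]='u', s[11]='b'
Result: 'b'


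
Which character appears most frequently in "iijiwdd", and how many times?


Input: 'iijiwdd'
Operation: tally each character
Counts: 'd':2, 'i':3, 'j':1, 'w':1
Maximum: 'i' appears 3 times


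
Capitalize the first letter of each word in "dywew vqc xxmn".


Input string: 'dywew vqc xxmn'
Operation: capitalize first letter of each word
Word transformations: 'dywew'->'Dywew', 'vqc'->'Vqc', 'xxmn'->'Xxmn'
Result: Dywew Vqc Xxmn


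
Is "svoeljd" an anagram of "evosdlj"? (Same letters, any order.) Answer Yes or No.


String 1: 'evosdlj' -> sorted: 'dejlosv'
String 2: 'svoeljd' -> sorted: 'dejlosv'
Compare sorted forms: 'dejlosv' == 'dejlosv'
Anagram: Yes


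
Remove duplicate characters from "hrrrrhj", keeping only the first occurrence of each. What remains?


Input: 'hrrrrhj'
Operation: keep first occurrence of each character
Scan: s[0]='h' new -> keep; s[1]='r' new -> keep; s[2]='r' seen -> skip; s[3]='r' seen -> skip; s[4]='r' seen -> skip; s[5]='h' seen -> skip; s[6]='j' new -> keep
Result: hrj


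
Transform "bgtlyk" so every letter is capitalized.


Input string: 'bgtlyk'
Operation: convert each letter to uppercase
Mapping: 'b'->'B', 'g'->'G', 't'->'T', 'l'->'L', 'y'->'Y', 'k'->'K'
Result: BGTLYK


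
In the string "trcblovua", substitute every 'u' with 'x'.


Input string: 'trcblovua'
Operation: replace 'u' with 'x'
Positions of 'u': 7
After replacement: trcblovxa


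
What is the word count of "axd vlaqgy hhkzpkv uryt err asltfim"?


Input string: 'axd vlaqgy hhkzpkv uryt err asltfim'
Operation: split by spaces
Words found: 'axd', 'vlaqgy', 'hhkzpkv', 'uryt', 'err', 'asltfim'
Word count: 6


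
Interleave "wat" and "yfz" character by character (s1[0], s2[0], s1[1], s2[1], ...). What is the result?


String 1: 'wat'
String 2: 'yfz'
Operation: alternate characters
Pairs: 'w'+'y', 'a'+'f', 't'+'z'
Result: wyaftz


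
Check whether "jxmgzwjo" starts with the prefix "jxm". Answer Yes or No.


Input string: 'jxmgzwjo'
Prefix to check: 'jxm'
First 3 characters of input: 'jxm'
Match: True
Result: Yes


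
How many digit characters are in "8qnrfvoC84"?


Input string: '8qnrfvoC84'
Operation: count digit characters (0-9)
Scan: '8'(digit), 'q', 'n', 'r', 'f', 'v', 'o', 'C', '8'(digit), '4'(digit)
Digits found: 3
Result: 3


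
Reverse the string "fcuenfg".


Input string: 'fcuenfg'
Operation: reverse character order
Original order: 'f' -> 'c' -> 'u' -> 'e' -> 'n' -> 'f' -> 'g'
Reversed order: 'g' -> 'f' -> 'n' -> 'e' -> 'u' -> 'c' -> 'f'
Result: gfneucf


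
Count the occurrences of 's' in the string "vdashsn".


Input string: 'vdashsn'
Target character: 's'
Scan each position: s[3]='s', s[5]='s'
Matches found at indices: 3, 5
Total: 2


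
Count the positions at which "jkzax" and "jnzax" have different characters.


String 1: 'jkzax'
String 2: 'jnzax'
Compare each position: pos 0: 'j'=='j', pos 1: 'k'!='n', pos 2: 'z'=='z', pos 3: 'a'=='a', pos 4: 'x'=='x'
Differing positions: 1
Hamming distance: 1


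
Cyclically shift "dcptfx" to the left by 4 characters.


Input: 'dcptfx', shift = 4
Operation: split at index 4 and swap parts
Front part s[0:4] = 'dcpt'
Back part s[4:] = 'fx'
Rotated = back + front = 'fx' + 'dcpt'
Result: fxdcpt


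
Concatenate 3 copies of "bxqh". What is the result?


Input string: 'bxqh'
Operation: repeat 3 times
Concatenation: 'bxqh' + 'bxqh' + 'bxqh'
Result: bxqhbxqhbxqh


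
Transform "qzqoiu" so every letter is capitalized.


Input string: 'qzqoiu'
Operation: convert each letter to uppercase
Mapping: 'q'->'Q', 'z'->'Z', 'q'->'Q', 'o'->'O', 'i'->'I', 'u'->'U'
Result: QZQOIU


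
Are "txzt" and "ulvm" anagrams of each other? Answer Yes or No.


String 1: 'txzt' -> sorted: 'ttxz'
String 2: 'ulvm' -> sorted: 'lmuv'
Compare sorted forms: 'ttxz' != 'lmuv'
Anagram: No


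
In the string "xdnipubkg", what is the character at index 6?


Input string: 'xdnipubkg'
Operation: get character at index 6
Index mapping: s[0]='x', s[1]='d', s[2]='n', s[3]='i', s[4]='p', s[5]='u', s[6]='b'
Result: 'b'


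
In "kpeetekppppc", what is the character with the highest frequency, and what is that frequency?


Input: 'kpeetekppppc'
Operation: tally each character
Counts: 'c':1, 'e':3, 'k':2, 'p':5, 't':1
Maximum: 'p' appears 5 times


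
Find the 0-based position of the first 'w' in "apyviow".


Input string: 'apyviow'
Target: 'w'
Scanning left to right: s[0]='a', s[1]='p', s[2]='y', s[3]='v', s[4]='i', s[5]='o', s[6]='w'
First match at index: 6


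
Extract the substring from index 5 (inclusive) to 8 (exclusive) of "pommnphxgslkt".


Input string: 'pommnphxgslkt'
Operation: slice [5:8]
Extract characters: s[5]='p', s[6]='h', s[7]='x'
Result: phx


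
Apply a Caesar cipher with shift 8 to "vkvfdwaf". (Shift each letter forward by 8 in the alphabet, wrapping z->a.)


Input: 'vkvfdwaf', shift = 8
Operation: for each letter, (position + 8) mod 26
Mapping: 'v'(21+8=29, 29 mod 26=3)->'d', 'k'(10+8=18)->'s', 'v'(21+8=29, 29 mod 26=3)->'d', 'f'(5+8=13)->'n', 'd'(3+8=11)->'l', 'w'(22+8=30, 30 mod 26=4)->'e', 'a'(0+8=8)->'i', 'f'(5+8=13)->'n'
Result: dsdnlein


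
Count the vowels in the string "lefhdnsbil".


Input string: 'lefhdnsbil'
Operation: count vowels (a, e, i, o, u)
Scan: s[0]='l', s[1]='e' (vowel), s[2]='f', s[3]='h', s[4]='d', s[5]='n', s[6]='s', s[7]='b', s[8]='i' (vowel), s[9]='l'
Vowels found: 2
Result: 2


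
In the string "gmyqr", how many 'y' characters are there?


Input string: 'gmyqr'
Target character: 'y'
Scan each position: s[2]='y'
Matches found at indices: 2
Total: 1


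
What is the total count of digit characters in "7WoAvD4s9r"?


Input string: '7WoAvD4s9r'
Operation: count digit characters (0-9)
Scan: '7'(digit), 'W', 'o', 'A', 'v', 'D', '4'(digit), 's', '9'(digit), 'r'
Digits found: 3
Result: 3


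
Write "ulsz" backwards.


Input string: 'ulsz'
Operation: reverse character order
Original order: 'u' -> 'l' -> 's' -> 'z'
Reversed order: 'z' -> 's' -> 'l' -> 'u'
Result: zslu


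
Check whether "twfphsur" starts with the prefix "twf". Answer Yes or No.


Input string: 'twfphsur'
Prefix to check: 'twf'
First 3 characters of input: 'twf'
Match: True
Result: Yes


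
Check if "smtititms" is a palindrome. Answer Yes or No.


Input string: 'smtititms'
Reversed: 'smtititms'
Compare pairs: s[0]='s' vs s[8]='s' (match), s[1]='m' vs s[7]='m' (match), s[2]='t' vs s[6]='t' (match), s[3]='i' vs s[5]='i' (match)
Palindrome: Yes


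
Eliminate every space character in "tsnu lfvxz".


Input string: 'tsnu lfvxz'
Operation: remove all spaces
Words: 'tsnu', 'lfvxz'
Join without spaces: tsnulfvxz


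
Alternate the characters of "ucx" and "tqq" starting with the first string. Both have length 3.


String 1: 'ucx'
String 2: 'tqq'
Operation: alternate characters
Pairs: 'u'+'t', 'c'+'q', 'x'+'q'
Result: utcqxq


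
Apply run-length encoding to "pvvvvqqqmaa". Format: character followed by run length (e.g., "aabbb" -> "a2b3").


Input: 'pvvvvqqqmaa'
Operation: identify consecutive runs
Runs: 'p' -> p1, 'vvvv' -> v4, 'qqq' -> q3, 'm' -> m1, 'aa' -> a2
Encoded: p1v4q3m1a2


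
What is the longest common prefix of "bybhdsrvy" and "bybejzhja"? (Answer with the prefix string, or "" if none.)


String 1: 'bybhdsrvy'
String 2: 'bybejzhja'
Compare position by position:
pos 0: 'b' vs 'b' match
pos 1: 'y' vs 'y' match
pos 2: 'b' vs 'b' match
pos 3: 'h' vs 'e' differ -> stop
Longest common prefix: "byb" (length 3)


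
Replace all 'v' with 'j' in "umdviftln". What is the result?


Input string: 'umdviftln'
Operation: replace 'v' with 'j'
Positions of 'v': 3
After replacement: umdjiftln


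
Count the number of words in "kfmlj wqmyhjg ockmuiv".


Input string: 'kfmlj wqmyhjg ockmuiv'
Operation: split by spaces
Words found: 'kfmlj', 'wqmyhjg', 'ockmuiv'
Word count: 3


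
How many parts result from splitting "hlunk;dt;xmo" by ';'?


Input string: 'hlunk;dt;xmo'
Delimiter: ';'
Split result: 'hlunk', 'dt', 'xmo'
Number of parts: 3


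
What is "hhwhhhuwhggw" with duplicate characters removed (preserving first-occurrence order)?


Input: 'hhwhhhuwhggw'
Operation: keep first occurrence of each character
Scan: s[0]='h' new -> keep; s[1]='h' seen -> skip; s[2]='w' new -> keep; s[3]='h' seen -> skip; s[4]='h' seen -> skip; s[5]='h' seen -> skip; s[6]='u' new -> keep; s[7]='w' seen -> skip; s[8]='h' seen -> skip; s[9]='g' new -> keep; s[10]='g' seen -> skip; s[11]='w' seen -> skip
Result: hwug


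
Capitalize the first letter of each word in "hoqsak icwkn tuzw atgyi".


Input string: 'hoqsak icwkn tuzw atgyi'
Operation: capitalize first letter of each word
Word transformations: 'hoqsak'->'Hoqsak', 'icwkn'->'Icwkn', 'tuzw'->'Tuzw', 'atgyi'->'Atgyi'
Result: Hoqsak Icwkn Tuzw Atgyi


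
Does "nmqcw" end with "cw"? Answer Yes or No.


Input string: 'nmqcw'
Suffix to check: 'cw'
Last 2 characters of input: 'cw'
Match: True
Result: Yes


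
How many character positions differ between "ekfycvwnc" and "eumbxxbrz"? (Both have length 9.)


String 1: 'ekfycvwnc'
String 2: 'eumbxxbrz'
Compare each position: pos 0: 'e'=='e', pos 1: 'k'!='u', pos 2: 'f'!='m', pos 3: 'y'!='b', pos 4: 'c'!='x', pos 5: 'v'!='x', pos 6: 'w'!='b', pos 7: 'n'!='r', pos 8: 'c'!='z'
Differing positions: 8
Hamming distance: 8


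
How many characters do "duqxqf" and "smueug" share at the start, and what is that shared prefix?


String 1: 'duqxqf'
String 2: 'smueug'
Compare position by position:
pos 0: 'd' vs 's' differ -> stop
Longest common prefix: "" (length 0)


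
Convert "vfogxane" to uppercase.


Input string: 'vfogxane'
Operation: convert each letter to uppercase
Mapping: 'v'->'V', 'f'->'F', 'o'->'O', 'g'->'G', 'x'->'X', 'a'->'A', 'n'->'N', 'e'->'E'
Result: VFOGXANE


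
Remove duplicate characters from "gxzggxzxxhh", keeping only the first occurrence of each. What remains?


Input: 'gxzggxzxxhh'
Operation: keep first occurrence of each character
Scan: s[0]='g' new -> keep; s[1]='x' new -> keep; s[2]='z' new -> keep; s[3]='g' seen -> skip; s[4]='g' seen -> skip; s[5]='x' seen -> skip; s[6]='z' seen -> skip; s[7]='x' seen -> skip; s[8]='x' seen -> skip; s[9]='h' new -> keep; s[10]='h' seen -> skip
Result: gxzh


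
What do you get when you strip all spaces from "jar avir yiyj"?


Input string: 'jar avir yiyj'
Operation: remove all spaces
Words: 'jar', 'avir', 'yiyj'
Join without spaces: jaraviryiyj


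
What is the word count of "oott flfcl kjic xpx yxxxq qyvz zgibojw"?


Input string: 'oott flfcl kjic xpx yxxxq qyvz zgibojw'
Operation: split by spaces
Words found: 'oott', 'flfcl', 'kjic', 'xpx', 'yxxxq', 'qyvz', 'zgibojw'
Word count: 7


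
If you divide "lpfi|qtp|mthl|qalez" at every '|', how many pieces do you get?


Input string: 'lpfi|qtp|mthl|qalez'
Delimiter: '|'
Split result: 'lpfi', 'qtp', 'mthl', 'qalez'
Number of parts: 4


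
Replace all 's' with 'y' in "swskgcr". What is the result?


Input string: 'swskgcr'
Operation: replace 's' with 'y'
Positions of 's': 0, 2
After replacement: ywykgcr


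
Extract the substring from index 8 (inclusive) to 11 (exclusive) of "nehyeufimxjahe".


Input string: 'nehyeufimxjahe'
Operation: slice [8:11]
Extract characters: s[8]='m', s[9]='x', s[10]='j'
Result: mxj


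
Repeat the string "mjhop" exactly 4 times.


Input string: 'mjhop'
Operation: repeat 4 times
Concatenation: 'mjhop' + 'mjhop' + 'mjhop' + 'mjhop'
Result: mjhopmjhopmjhopmjhop


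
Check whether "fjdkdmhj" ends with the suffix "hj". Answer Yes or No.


Input string: 'fjdkdmhj'
Suffix to check: 'hj'
Last 2 characters of input: 'hj'
Match: True
Result: Yes


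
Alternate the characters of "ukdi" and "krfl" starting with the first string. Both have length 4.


String 1: 'ukdi'
String 2: 'krfl'
Operation: alternate characters
Pairs: 'u'+'k', 'k'+'r', 'd'+'f', 'i'+'l'
Result: ukkrdfil


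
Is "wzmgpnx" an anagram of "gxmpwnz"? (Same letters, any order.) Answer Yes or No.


String 1: 'gxmpwnz' -> sorted: 'gmnpwxz'
String 2: 'wzmgpnx' -> sorted: 'gmnpwxz'
Compare sorted forms: 'gmnpwxz' == 'gmnpwxz'
Anagram: Yes


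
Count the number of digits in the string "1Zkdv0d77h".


Input string: '1Zkdv0d77h'
Operation: count digit characters (0-9)
Scan: '1'(digit), 'Z', 'k', 'd', 'v', '0'(digit), 'd', '7'(digit), '7'(digit), 'h'
Digits found: 4
Result: 4


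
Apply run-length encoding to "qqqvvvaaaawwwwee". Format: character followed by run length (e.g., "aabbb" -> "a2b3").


Input: 'qqqvvvaaaawwwwee'
Operation: identify consecutive runs
Runs: 'qqq' -> q3, 'vvv' -> v3, 'aaaa' -> a4, 'wwww' -> w4, 'ee' -> e2
Encoded: q3v3a4w4e2


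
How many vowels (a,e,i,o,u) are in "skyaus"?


Input string: 'skyaus'
Operation: count vowels (a, e, i, o, u)
Scan: s[0]='s', s[1]='k', s[2]='y', s[3]='a' (vowel), s[4]='u' (vowel), s[5]='s'
Vowels found: 2
Result: 2


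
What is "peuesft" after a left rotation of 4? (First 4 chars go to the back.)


Input: 'peuesft', shift = 4
Operation: split at index 4 and swap parts
Front part s[0:4] = 'peue'
Back part s[4:] = 'sft'
Rotated = back + front = 'sft' + 'peue'
Result: sftpeue


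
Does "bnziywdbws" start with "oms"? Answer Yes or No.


Input string: 'bnziywdbws'
Prefix to check: 'oms'
First 3 characters of input: 'bnz'
Match: False
Result: No


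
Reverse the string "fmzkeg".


Input string: 'fmzkeg'
Operation: reverse character order
Original order: 'f' -> 'm' -> 'z' -> 'k' -> 'e' -> 'g'
Reversed order: 'g' -> 'e' -> 'k' -> 'z' -> 'm' -> 'f'
Result: gekzmf


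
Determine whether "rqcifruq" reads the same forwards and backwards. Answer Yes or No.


Input string: 'rqcifruq'
Reversed: 'qurficqr'
Compare pairs: s[0]='r' vs s[7]='q' (mismatch), s[1]='q' vs s[6]='u' (mismatch), s[2]='c' vs s[5]='r' (mismatch), s[3]='i' vs s[4]='f' (mismatch)
Palindrome: No


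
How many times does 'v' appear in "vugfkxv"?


Input string: 'vugfkxv'
Target character: 'v'
Scan each position: s[0]='v', s[6]='v'
Matches found at indices: 0, 6
Total: 2


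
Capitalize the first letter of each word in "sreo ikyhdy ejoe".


Input string: 'sreo ikyhdy ejoe'
Operation: capitalize first letter of each word
Word transformations: 'sreo'->'Sreo', 'ikyhdy'->'Ikyhdy', 'ejoe'->'Ejoe'
Result: Sreo Ikyhdy Ejoe


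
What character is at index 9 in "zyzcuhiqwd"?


Input string: 'zyzcuhiqwd'
Operation: get character at index 9
Index mapping: s[0]='z', s[1]='y', s[2]='z', s[3]='c', s[4]='u', s[5]='h', s[6]='i', s[7]='q', s[8]='w', s[9]='d'
Result: 'd'


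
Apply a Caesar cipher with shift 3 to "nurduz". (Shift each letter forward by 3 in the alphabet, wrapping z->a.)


Input: 'nurduz', shift = 3
Operation: for each letter, (position + 3) mod 26
Mapping: 'n'(13+3=16)->'q', 'u'(20+3=23)->'x', 'r'(17+3=20)->'u', 'd'(3+3=6)->'g', 'u'(20+3=23)->'x', 'z'(25+3=28, 28 mod 26=2)->'c'
Result: qxugxc


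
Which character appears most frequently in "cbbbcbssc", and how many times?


Input: 'cbbbcbssc'
Operation: tally each character
Counts: 'b':4, 'c':3, 's':2
Maximum: 'b' appears 4 times


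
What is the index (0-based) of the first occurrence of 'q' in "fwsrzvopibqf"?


Input string: 'fwsrzvopibqf'
Target: 'q'
Scanning left to right: s[0]='f', s[1]='w', s[2]='s', s[3]='r', s[4]='z', s[5]='v', s[6]='o', s[7]='p', s[8]='i', s[9]='b', s[10]='q'
First match at index: 10


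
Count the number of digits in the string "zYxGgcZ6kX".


Input string: 'zYxGgcZ6kX'
Operation: count digit characters (0-9)
Scan: 'z', 'Y', 'x', 'G', 'g', 'c', 'Z', '6'(digit), 'k', 'X'
Digits found: 1
Result: 1


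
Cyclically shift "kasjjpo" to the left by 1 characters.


Input: 'kasjjpo', shift = 1
Operation: split at index 1 and swap parts
Front part s[0:1] = 'k'
Back part s[1:] = 'asjjpo'
Rotated = back + front = 'asjjpo' + 'k'
Result: asjjpok


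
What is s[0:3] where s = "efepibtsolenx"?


Input string: 'efepibtsolenx'
Operation: slice [0:3]
Extract characters: s[0]='e', s[1]='f', s[2]='e'
Result: efe


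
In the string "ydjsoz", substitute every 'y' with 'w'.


Input string: 'ydjsoz'
Operation: replace 'y' with 'w'
Positions of 'y': 0
After replacement: wdjsoz


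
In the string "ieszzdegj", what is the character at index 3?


Input string: 'ieszzdegj'
Operation: get character at index 3
Index mapping: s[0]='i', s[1]='e', s[2]='s', s[3]='z'
Result: 'z'


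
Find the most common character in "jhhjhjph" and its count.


Input: 'jhhjhjph'
Operation: tally each character
Counts: 'h':4, 'j':3, 'p':1
Maximum: 'h' appears 4 times


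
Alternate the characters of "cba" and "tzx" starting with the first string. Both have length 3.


String 1: 'cba'
String 2: 'tzx'
Operation: alternate characters
Pairs: 'c'+'t', 'b'+'z', 'a'+'x'
Result: ctbzax


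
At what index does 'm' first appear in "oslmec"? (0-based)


Input string: 'oslmec'
Target: 'm'
Scanning left to right: s[0]='o', s[1]='s', s[2]='l', s[3]='m'
First match at index: 3


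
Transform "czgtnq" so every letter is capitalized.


Input string: 'czgtnq'
Operation: convert each letter to uppercase
Mapping: 'c'->'C', 'z'->'Z', 'g'->'G', 't'->'T', 'n'->'N', 'q'->'Q'
Result: CZGTNQ


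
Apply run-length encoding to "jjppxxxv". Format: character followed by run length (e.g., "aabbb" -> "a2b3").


Input: 'jjppxxxv'
Operation: identify consecutive runs
Runs: 'jj' -> j2, 'pp' -> p2, 'xxx' -> x3, 'v' -> v1
Encoded: j2p2x3v1


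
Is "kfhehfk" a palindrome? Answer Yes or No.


Input string: 'kfhehfk'
Reversed: 'kfhehfk'
Compare pairs: s[0]='k' vs s[6]='k' (match), s[1]='f' vs s[5]='f' (match), s[2]='h' vs s[4]='h' (match)
Palindrome: Yes


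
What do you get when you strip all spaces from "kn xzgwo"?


Input string: 'kn xzgwo'
Operation: remove all spaces
Words: 'kn', 'xzgwo'
Join without spaces: knxzgwo


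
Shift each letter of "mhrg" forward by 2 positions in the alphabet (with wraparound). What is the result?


Input: 'mhrg', shift = 2
Operation: for each letter, (position + 2) mod 26
Mapping: 'm'(12+2=14)->'o', 'h'(7+2=9)->'j', 'r'(17+2=19)->'t', 'g'(6+2=8)->'i'
Result: ojti


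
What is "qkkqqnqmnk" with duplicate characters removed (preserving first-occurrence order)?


Input: 'qkkqqnqmnk'
Operation: keep first occurrence of each character
Scan: s[0]='q' new -> keep; s[1]='k' new -> keep; s[2]='k' seen -> skip; s[3]='q' seen -> skip; s[4]='q' seen -> skip; s[5]='n' new -> keep; s[6]='q' seen -> skip; s[7]='m' new -> keep; s[8]='n' seen -> skip; s[9]='k' seen -> skip
Result: qknm


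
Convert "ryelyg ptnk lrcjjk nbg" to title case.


Input string: 'ryelyg ptnk lrcjjk nbg'
Operation: capitalize first letter of each word
Word transformations: 'ryelyg'->'Ryelyg', 'ptnk'->'Ptnk', 'lrcjjk'->'Lrcjjk', 'nbg'->'Nbg'
Result: Ryelyg Ptnk Lrcjjk Nbg


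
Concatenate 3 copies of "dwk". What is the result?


Input string: 'dwk'
Operation: repeat 3 times
Concatenation: 'dwk' + 'dwk' + 'dwk'
Result: dwkdwkdwk


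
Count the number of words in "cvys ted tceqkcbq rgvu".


Input string: 'cvys ted tceqkcbq rgvu'
Operation: split by spaces
Words found: 'cvys', 'ted', 'tceqkcbq', 'rgvu'
Word count: 4


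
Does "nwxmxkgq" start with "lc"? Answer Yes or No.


Input string: 'nwxmxkgq'
Prefix to check: 'lc'
First 2 characters of input: 'nw'
Match: False
Result: No


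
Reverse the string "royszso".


Input string: 'royszso'
Operation: reverse character order
Original order: 'r' -> 'o' -> 'y' -> 's' -> 'z' -> 's' -> 'o'
Reversed order: 'o' -> 's' -> 'z' -> 's' -> 'y' -> 'o' -> 'r'
Result: oszsyor


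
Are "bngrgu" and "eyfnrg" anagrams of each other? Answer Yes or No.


String 1: 'bngrgu' -> sorted: 'bggnru'
String 2: 'eyfnrg' -> sorted: 'efgnry'
Compare sorted forms: 'bggnru' != 'efgnry'
Anagram: No


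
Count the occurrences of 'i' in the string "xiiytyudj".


Input string: 'xiiytyudj'
Target character: 'i'
Scan each position: s[1]='i', s[2]='i'
Matches found at indices: 1, 2
Total: 2


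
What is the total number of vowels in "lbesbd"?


Input string: 'lbesbd'
Operation: count vowels (a, e, i, o, u)
Scan: s[0]='l', s[1]='b', s[2]='e' (vowel), s[3]='s', s[4]='b', s[5]='d'
Vowels found: 1
Result: 1


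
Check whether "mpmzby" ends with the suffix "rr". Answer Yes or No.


Input string: 'mpmzby'
Suffix to check: 'rr'
Last 2 characters of input: 'by'
Match: False
Result: No


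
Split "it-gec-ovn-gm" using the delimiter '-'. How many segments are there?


Input string: 'it-gec-ovn-gm'
Delimiter: '-'
Split result: 'it', 'gec', 'ovn', 'gm'
Number of parts: 4


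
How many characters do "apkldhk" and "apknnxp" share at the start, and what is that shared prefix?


String 1: 'apkldhk'
String 2: 'apknnxp'
Compare position by position:
pos 0: 'a' vs 'a' match
pos 1: 'p' vs 'p' match
pos 2: 'k' vs 'k' match
pos 3: 'l' vs 'n' differ -> stop
Longest common prefix: "apk" (length 3)
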